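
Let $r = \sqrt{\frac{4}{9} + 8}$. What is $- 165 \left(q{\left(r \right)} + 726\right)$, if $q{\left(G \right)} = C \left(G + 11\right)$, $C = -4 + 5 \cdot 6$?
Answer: $-166980 - 2860 \sqrt{19} \approx -1.7945 \cdot 10^{5}$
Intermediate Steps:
$r = \frac{2 \sqrt{19}}{3}$ ($r = \sqrt{4 \cdot \frac{1}{9} + 8} = \sqrt{\frac{4}{9} + 8} = \sqrt{\frac{76}{9}} = \frac{2 \sqrt{19}}{3} \approx 2.9059$)
$C = 26$ ($C = -4 + 30 = 26$)
$q{\left(G \right)} = 286 + 26 G$ ($q{\left(G \right)} = 26 \left(G + 11\right) = 26 \left(11 + G\right) = 286 + 26 G$)
$- 165 \left(q{\left(r \right)} + 726\right) = - 165 \left(\left(286 + 26 \frac{2 \sqrt{19}}{3}\right) + 726\right) = - 165 \left(\left(286 + \frac{52 \sqrt{19}}{3}\right) + 726\right) = - 165 \left(1012 + \frac{52 \sqrt{19}}{3}\right) = -166980 - 2860 \sqrt{19}$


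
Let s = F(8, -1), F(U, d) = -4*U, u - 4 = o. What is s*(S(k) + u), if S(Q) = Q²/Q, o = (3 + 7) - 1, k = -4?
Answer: -288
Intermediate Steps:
o = 9 (o = 10 - 1 = 9)
u = 13 (u = 4 + 9 = 13)
s = -32 (s = -4*8 = -32)
S(Q) = Q
s*(S(k) + u) = -32*(-4 + 13) = -32*9 = -288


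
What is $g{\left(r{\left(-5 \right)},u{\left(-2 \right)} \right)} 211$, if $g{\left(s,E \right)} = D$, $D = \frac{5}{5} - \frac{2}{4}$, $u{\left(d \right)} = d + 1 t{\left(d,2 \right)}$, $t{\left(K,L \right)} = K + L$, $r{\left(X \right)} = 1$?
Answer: $\frac{211}{2} \approx 105.5$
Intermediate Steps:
$u{\left(d \right)} = 2 + 2 d$ ($u{\left(d \right)} = d + 1 \left(d + 2\right) = d + 1 \left(2 + d\right) = d + \left(2 + d\right) = 2 + 2 d$)
$D = \frac{1}{2}$ ($D = 5 \cdot \frac{1}{5} - \frac{1}{2} = 1 - \frac{1}{2} = \frac{1}{2} \approx 0.5$)
$g{\left(s,E \right)} = \frac{1}{2}$
$g{\left(r{\left(-5 \right)},u{\left(-2 \right)} \right)} 211 = \frac{1}{2} \cdot 211 = \frac{211}{2}$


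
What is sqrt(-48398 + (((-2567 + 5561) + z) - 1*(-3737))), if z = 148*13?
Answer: I*sqrt(39743) ≈ 199.36*I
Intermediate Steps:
z = 1924
sqrt(-48398 + (((-2567 + 5561) + z) - 1*(-3737))) = sqrt(-48398 + (((-2567 + 5561) + 1924) - 1*(-3737))) = sqrt(-48398 + ((2994 + 1924) + 3737)) = sqrt(-48398 + (4918 + 3737)) = sqrt(-48398 + 8655) = sqrt(-39743) = I*sqrt(39743)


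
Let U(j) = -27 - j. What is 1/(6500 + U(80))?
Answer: 1/6393 ≈ 0.00015642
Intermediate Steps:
1/(6500 + U(80)) = 1/(6500 + (-27 - 1*80)) = 1/(6500 + (-27 - 80)) = 1/(6500 - 107) = 1/6393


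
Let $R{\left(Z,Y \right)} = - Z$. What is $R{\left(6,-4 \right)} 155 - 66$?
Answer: $-996$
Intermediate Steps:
$R{\left(6,-4 \right)} 155 - 66 = \left(-1\right) 6 \cdot 155 - 66 = \left(-6\right) 155 - 66 = -930 - 66 = -996$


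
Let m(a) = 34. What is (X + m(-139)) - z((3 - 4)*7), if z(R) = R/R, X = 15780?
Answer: 15813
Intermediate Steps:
z(R) = 1
(X + m(-139)) - z((3 - 4)*7) = (15780 + 34) - 1*1 = 15814 - 1 = 15813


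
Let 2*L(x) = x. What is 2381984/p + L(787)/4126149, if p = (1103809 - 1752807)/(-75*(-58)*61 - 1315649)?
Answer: 10322780642701165897/2677862448702 ≈ 3.8549e+6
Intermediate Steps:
p = 648998/1050299 (p = -648998/(4350*61 - 1315649) = -648998/(265350 - 1315649) = -648998/(-1050299) = -648998*(-1/1050299) = 648998/1050299 ≈ 0.61792)
L(x) = x/2
2381984/p + L(787)/4126149 = 2381984/(648998/1050299) + ((½)*787)/4126149 = 2381984*(1050299/648998) + (787/2)*(1/4126149) = 1250897706608/324499 + 787/8252298 = 10322780642701165897/2677862448702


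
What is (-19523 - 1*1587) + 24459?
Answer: 3349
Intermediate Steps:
(-19523 - 1*1587) + 24459 = (-19523 - 1587) + 24459 = -21110 + 24459 = 3349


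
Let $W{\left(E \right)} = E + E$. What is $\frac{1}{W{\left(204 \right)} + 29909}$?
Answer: $\frac{1}{30317} \approx 3.2985 \cdot 10^{-5}$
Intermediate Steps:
$W{\left(E \right)} = 2 E$
$\frac{1}{W{\left(204 \right)} + 29909} = \frac{1}{2 \cdot 204 + 29909} = \frac{1}{408 + 29909} = \frac{1}{30317}$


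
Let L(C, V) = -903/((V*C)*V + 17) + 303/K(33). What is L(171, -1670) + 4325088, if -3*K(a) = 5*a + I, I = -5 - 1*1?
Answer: 109319921693537178/25275801601 ≈ 4.3251e+6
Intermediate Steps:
I = -6 (I = -5 - 1 = -6)
K(a) = 2 - 5*a/3 (K(a) = -(5*a - 6)/3 = -(-6 + 5*a)/3 = 2 - 5*a/3)
L(C, V) = -303/53 - 903/(17 + C*V²) (L(C, V) = -903/((V*C)*V + 17) + 303/(2 - 5/3*33) = -903/((C*V)*V + 17) + 303/(2 - 55) = -903/(C*V² + 17) + 303/(-53) = -903/(17 + C*V²) + 303*(-1/53) = -903/(17 + C*V²) - 303/53 = -303/53 - 903/(17 + C*V²))
L(171, -1670) + 4325088 = 3*(-17670 - 101*171*(-1670)²)/(53*(17 + 171*(-1670)²)) + 4325088 = 3*(-17670 - 101*171*2788900)/(53*(17 + 171*2788900)) + 4325088 = 3*(-17670 - 48167091900)/(53*(17 + 476901900)) + 4325088 = (3/53)*(-48167109570)/476901917 + 4325088 = (3/53)*(1/476901917)*(-48167109570) + 4325088 = -144501328710/25275801601 + 4325088 = 109319921693537178/25275801601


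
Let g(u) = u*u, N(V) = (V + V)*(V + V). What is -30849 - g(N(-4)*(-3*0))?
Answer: -30849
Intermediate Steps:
N(V) = 4*V² (N(V) = (2*V)*(2*V) = 4*V²)
g(u) = u²
-30849 - g(N(-4)*(-3*0)) = -30849 - ((4*(-4)²)*(-3*0))² = -30849 - ((4*16)*0)² = -30849 - (64*0)² = -30849 - 1*0² = -30849 - 1*0 = -30849 + 0 = -30849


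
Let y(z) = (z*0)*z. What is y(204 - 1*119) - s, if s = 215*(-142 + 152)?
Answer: -2150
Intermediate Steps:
y(z) = 0 (y(z) = 0*z = 0)
s = 2150 (s = 215*10 = 2150)
y(204 - 1*119) - s = 0 - 1*2150 = 0 - 2150 = -2150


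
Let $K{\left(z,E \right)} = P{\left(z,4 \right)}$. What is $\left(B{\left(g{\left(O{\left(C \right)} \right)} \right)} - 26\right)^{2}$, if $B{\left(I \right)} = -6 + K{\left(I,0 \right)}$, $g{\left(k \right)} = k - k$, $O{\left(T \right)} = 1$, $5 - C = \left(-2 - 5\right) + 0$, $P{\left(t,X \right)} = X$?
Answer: $784$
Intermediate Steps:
$C = 12$ ($C = 5 - \left(\left(-2 - 5\right) + 0\right) = 5 - \left(-7 + 0\right) = 5 - -7 = 5 + 7 = 12$)
$K{\left(z,E \right)} = 4$
$g{\left(k \right)} = 0$
$B{\left(I \right)} = -2$ ($B{\left(I \right)} = -6 + 4 = -2$)
$\left(B{\left(g{\left(O{\left(C \right)} \right)} \right)} - 26\right)^{2} = \left(-2 - 26\right)^{2} = \left(-28\right)^{2} = 784$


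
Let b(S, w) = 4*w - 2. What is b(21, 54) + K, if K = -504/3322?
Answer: 355202/1661 ≈ 213.85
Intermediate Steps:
K = -252/1661 (K = -504*1/3322 = -252/1661 ≈ -0.15172)
b(S, w) = -2 + 4*w
b(21, 54) + K = (-2 + 4*54) - 252/1661 = (-2 + 216) - 252/1661 = 214 - 252/1661 = 355202/1661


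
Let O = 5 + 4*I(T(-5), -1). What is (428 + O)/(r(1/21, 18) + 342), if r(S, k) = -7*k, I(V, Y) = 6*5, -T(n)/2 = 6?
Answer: 553/216 ≈ 2.5602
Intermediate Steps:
T(n) = -12 (T(n) = -2*6 = -12)
I(V, Y) = 30
O = 125 (O = 5 + 4*30 = 5 + 120 = 125)
(428 + O)/(r(1/21, 18) + 342) = (428 + 125)/(-7*18 + 342) = 553/(-126 + 342) = 553/216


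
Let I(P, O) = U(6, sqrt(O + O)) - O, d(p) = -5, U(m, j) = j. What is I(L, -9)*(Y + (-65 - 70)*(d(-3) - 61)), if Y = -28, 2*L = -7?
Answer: 79938 + 26646*I*sqrt(2) ≈ 79938.0 + 37683.0*I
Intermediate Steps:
L = -7/2 (L = (1/2)*(-7) = -7/2 ≈ -3.5000)
I(P, O) = -O + sqrt(2)*sqrt(O) (I(P, O) = sqrt(O + O) - O = sqrt(2*O) - O = sqrt(2)*sqrt(O) - O = -O + sqrt(2)*sqrt(O))
I(L, -9)*(Y + (-65 - 70)*(d(-3) - 61)) = (-1*(-9) + sqrt(2)*sqrt(-9))*(-28 + (-65 - 70)*(-5 - 61)) = (9 + sqrt(2)*(3*I))*(-28 - 135*(-66)) = (9 + 3*I*sqrt(2))*(-28 + 8910) = (9 + 3*I*sqrt(2))*8882 = 79938 + 26646*I*sqrt(2)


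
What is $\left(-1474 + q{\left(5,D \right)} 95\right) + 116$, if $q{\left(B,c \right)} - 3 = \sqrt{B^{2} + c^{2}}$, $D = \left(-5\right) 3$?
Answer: $-1073 + 475 \sqrt{10} \approx 429.08$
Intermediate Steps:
$D = -15$
$q{\left(B,c \right)} = 3 + \sqrt{B^{2} + c^{2}}$
$\left(-1474 + q{\left(5,D \right)} 95\right) + 116 = \left(-1474 + \left(3 + \sqrt{5^{2} + \left(-15\right)^{2}}\right) 95\right) + 116 = \left(-1474 + \left(3 + \sqrt{25 + 225}\right) 95\right) + 116 = \left(-1474 + \left(3 + \sqrt{250}\right) 95\right) + 116 = \left(-1474 + \left(3 + 5 \sqrt{10}\right) 95\right) + 116 = \left(-1474 + \left(285 + 475 \sqrt{10}\right)\right) + 116 = \left(-1189 + 475 \sqrt{10}\right) + 116 = -1073 + 475 \sqrt{10}$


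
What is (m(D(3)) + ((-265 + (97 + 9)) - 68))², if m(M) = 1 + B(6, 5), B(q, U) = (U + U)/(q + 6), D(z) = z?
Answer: 1825201/36 ≈ 50700.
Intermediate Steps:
B(q, U) = 2*U/(6 + q) (B(q, U) = (2*U)/(6 + q) = 2*U/(6 + q))
m(M) = 11/6 (m(M) = 1 + 2*5/(6 + 6) = 1 + 2*5/12 = 1 + 2*5*(1/12) = 1 + ⅚ = 11/6)
(m(D(3)) + ((-265 + (97 + 9)) - 68))² = (11/6 + ((-265 + (97 + 9)) - 68))² = (11/6 + ((-265 + 106) - 68))² = (11/6 + (-159 - 68))² = (11/6 - 227)² = (-1351/6)² = 1825201/36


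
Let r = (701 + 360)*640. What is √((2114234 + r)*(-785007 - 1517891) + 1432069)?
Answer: I*√6432623675983 ≈ 2.5363e+6*I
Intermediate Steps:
r = 679040 (r = 1061*640 = 679040)
√((2114234 + r)*(-785007 - 1517891) + 1432069) = √((2114234 + 679040)*(-785007 - 1517891) + 1432069) = √(2793274*(-2302898) + 1432069) = √(-6432625108052 + 1432069) = √(-6432623675983) = I*√6432623675983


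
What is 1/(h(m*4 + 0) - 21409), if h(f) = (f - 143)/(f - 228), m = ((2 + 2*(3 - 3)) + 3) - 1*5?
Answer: -228/4881109 ≈ -4.6711e-5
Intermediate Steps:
m = 0 (m = ((2 + 2*0) + 3) - 5 = ((2 + 0) + 3) - 5 = (2 + 3) - 5 = 5 - 5 = 0)
h(f) = (-143 + f)/(-228 + f)
1/(h(m*4 + 0) - 21409) = 1/((-143 + (0*4 + 0))/(-228 + (0*4 + 0)) - 21409) = 1/((-143 + (0 + 0))/(-228 + (0 + 0)) - 21409) = 1/((-143 + 0)/(-228 + 0) - 21409) = 1/(-143/(-228) - 21409) = 1/(-1/228*(-143) - 21409) = 1/(143/228 - 21409) = 1/(-4881109/228) = -228/4881109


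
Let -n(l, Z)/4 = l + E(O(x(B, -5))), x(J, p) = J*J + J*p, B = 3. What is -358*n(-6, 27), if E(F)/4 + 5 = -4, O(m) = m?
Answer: -60144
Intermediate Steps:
x(J, p) = J² + J*p
E(F) = -36 (E(F) = -20 + 4*(-4) = -20 - 16 = -36)
n(l, Z) = 144 - 4*l (n(l, Z) = -4*(l - 36) = -4*(-36 + l) = 144 - 4*l)
-358*n(-6, 27) = -358*(144 - 4*(-6)) = -358*(144 + 24) = -358*168 = -60144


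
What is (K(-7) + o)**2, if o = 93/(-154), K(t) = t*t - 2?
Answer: 51051025/23716 ≈ 2152.6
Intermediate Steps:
K(t) = -2 + t**2 (K(t) = t**2 - 2 = -2 + t**2)
o = -93/154 (o = 93*(-1/154) = -93/154 ≈ -0.60390)
(K(-7) + o)**2 = ((-2 + (-7)**2) - 93/154)**2 = ((-2 + 49) - 93/154)**2 = (47 - 93/154)**2 = (7145/154)**2 = 51051025/23716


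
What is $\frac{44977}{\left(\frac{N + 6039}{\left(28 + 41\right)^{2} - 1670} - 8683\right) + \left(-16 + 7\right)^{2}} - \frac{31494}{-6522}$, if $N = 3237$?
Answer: $- \frac{11603159915}{28891923022} \approx -0.40161$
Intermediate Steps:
$\frac{44977}{\left(\frac{N + 6039}{\left(28 + 41\right)^{2} - 1670} - 8683\right) + \left(-16 + 7\right)^{2}} - \frac{31494}{-6522} = \frac{44977}{\left(\frac{3237 + 6039}{\left(28 + 41\right)^{2} - 1670} - 8683\right) + \left(-16 + 7\right)^{2}} - \frac{31494}{-6522} = \frac{44977}{\left(\frac{9276}{69^{2} - 1670} - 8683\right) + \left(-9\right)^{2}} - - \frac{5249}{1087} = \frac{44977}{\left(\frac{9276}{4761 - 1670} - 8683\right) + 81} + \frac{5249}{1087} = \frac{44977}{\left(\frac{9276}{3091} - 8683\right) + 81} + \frac{5249}{1087} = \frac{44977}{- \frac{26829877}{3091} + 81} + \frac{5249}{1087} = \frac{44977}{- \frac{26579506}{3091}} + \frac{5249}{1087} = 44977 \left(- \frac{3091}{26579506}\right) + \frac{5249}{1087} = - \frac{139023907}{26579506} + \frac{5249}{1087} = - \frac{11603159915}{28891923022}$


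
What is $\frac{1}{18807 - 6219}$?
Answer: $\frac{1}{12588} \approx 7.9441 \cdot 10^{-5}$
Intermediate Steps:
$\frac{1}{18807 - 6219} = \frac{1}{12588}$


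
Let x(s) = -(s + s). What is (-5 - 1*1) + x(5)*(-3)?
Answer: 24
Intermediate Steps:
x(s) = -2*s
(-5 - 1*1) + x(5)*(-3) = (-5 - 1*1) - 2*5*(-3) = (-5 - 1) - 10*(-3) = -6 + 30 = 24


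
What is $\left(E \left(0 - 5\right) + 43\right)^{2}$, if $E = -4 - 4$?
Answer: $6889$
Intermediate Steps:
$E = -8$
$\left(E \left(0 - 5\right) + 43\right)^{2} = \left(- 8 \left(0 - 5\right) + 43\right)^{2} = \left(\left(-8\right) \left(-5\right) + 43\right)^{2} = \left(40 + 43\right)^{2} = 83^{2} = 6889$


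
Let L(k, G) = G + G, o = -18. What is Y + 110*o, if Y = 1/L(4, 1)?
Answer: -3959/2 ≈ -1979.5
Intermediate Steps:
L(k, G) = 2*G
Y = ½ (Y = 1/(2*1) = 1/2 = ½ ≈ 0.50000)
Y + 110*o = ½ + 110*(-18) = ½ - 1980 = -3959/2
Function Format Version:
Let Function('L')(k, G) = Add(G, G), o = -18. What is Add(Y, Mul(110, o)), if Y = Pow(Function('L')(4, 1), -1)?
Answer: Rational(-3959, 2) ≈ -1979.5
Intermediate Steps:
Function('L')(k, G) = Mul(2, G)
Y = Rational(1, 2) (Y = Pow(Mul(2, 1), -1) = Pow(2, -1) = Rational(1, 2) ≈ 0.50000)
Add(Y, Mul(110, o)) = Add(Rational(1, 2), Mul(110, -18)) = Add(Rational(1, 2), -1980) = Rational(-3959, 2)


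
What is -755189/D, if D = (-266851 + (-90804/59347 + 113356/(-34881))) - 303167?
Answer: 1563303689416623/1179994299151582 ≈ 1.3248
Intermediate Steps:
D = -1179994299151582/2070082707 (D = (-266851 + (-90804*1/59347 + 113356*(-1/34881))) - 303167 = (-266851 + (-90804/59347 - 113356/34881)) - 303167 = (-266851 - 9894672856/2070082707) - 303167 = -552413535118513/2070082707 - 303167 = -1179994299151582/2070082707 ≈ -5.7002e+5)
-755189/D = -755189/(-1179994299151582/2070082707) = -755189*(-2070082707/1179994299151582) = 1563303689416623/1179994299151582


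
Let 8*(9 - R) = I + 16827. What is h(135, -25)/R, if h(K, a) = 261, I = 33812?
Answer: -2088/50567 ≈ -0.041292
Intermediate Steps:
R = -50567/8 (R = 9 - (33812 + 16827)/8 = 9 - ⅛*50639 = 9 - 50639/8 = -50567/8 ≈ -6320.9)
h(135, -25)/R = 261/(-50567/8) = 261*(-8/50567) = -2088/50567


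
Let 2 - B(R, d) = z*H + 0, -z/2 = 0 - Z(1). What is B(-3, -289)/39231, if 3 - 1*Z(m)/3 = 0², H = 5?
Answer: -88/39231 ≈ -0.0022431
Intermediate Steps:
Z(m) = 9 (Z(m) = 9 - 3*0² = 9 - 3*0 = 9 + 0 = 9)
z = 18 (z = -2*(0 - 1*9) = -2*(0 - 9) = -2*(-9) = 18)
B(R, d) = -88 (B(R, d) = 2 - (18*5 + 0) = 2 - (90 + 0) = 2 - 1*90 = 2 - 90 = -88)
B(-3, -289)/39231 = -88/39231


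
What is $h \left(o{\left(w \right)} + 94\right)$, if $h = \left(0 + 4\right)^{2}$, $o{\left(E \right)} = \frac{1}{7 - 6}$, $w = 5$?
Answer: $1520$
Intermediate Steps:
$o{\left(E \right)} = 1$ ($o{\left(E \right)} = 1^{-1} = 1$)
$h = 16$ ($h = 4^{2} = 16$)
$h \left(o{\left(w \right)} + 94\right) = 16 \left(1 + 94\right) = 16 \cdot 95 = 1520$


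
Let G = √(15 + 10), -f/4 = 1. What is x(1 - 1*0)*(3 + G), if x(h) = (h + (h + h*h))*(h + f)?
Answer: -72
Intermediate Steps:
f = -4 (f = -4*1 = -4)
x(h) = (-4 + h)*(h² + 2*h) (x(h) = (h + (h + h*h))*(h - 4) = (h + (h + h²))*(-4 + h) = (h² + 2*h)*(-4 + h) = (-4 + h)*(h² + 2*h))
G = 5 (G = √25 = 5)
x(1 - 1*0)*(3 + G) = ((1 - 1*0)*(-8 + (1 - 1*0)² - 2*(1 - 1*0)))*(3 + 5) = ((1 + 0)*(-8 + (1 + 0)² - 2*(1 + 0)))*8 = (1*(-8 + 1² - 2*1))*8 = (1*(-8 + 1 - 2))*8 = (1*(-9))*8 = -9*8 = -72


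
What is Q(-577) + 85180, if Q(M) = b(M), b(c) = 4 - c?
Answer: 85761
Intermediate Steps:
Q(M) = 4 - M
Q(-577) + 85180 = (4 - 1*(-577)) + 85180 = (4 + 577) + 85180 = 581 + 85180 = 85761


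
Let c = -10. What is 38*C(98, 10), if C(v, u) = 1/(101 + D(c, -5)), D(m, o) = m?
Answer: 38/91 ≈ 0.41758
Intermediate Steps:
C(v, u) = 1/91 (C(v, u) = 1/(101 - 10) = 1/91)
38*C(98, 10) = 38*(1/91) = 38/91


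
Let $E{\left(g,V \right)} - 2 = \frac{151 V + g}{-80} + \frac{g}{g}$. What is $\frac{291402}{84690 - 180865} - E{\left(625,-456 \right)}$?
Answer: $- \frac{1321702117}{1538800} \approx -858.92$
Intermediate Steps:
$E{\left(g,V \right)} = 3 - \frac{151 V}{80} - \frac{g}{80}$ ($E{\left(g,V \right)} = 2 + \left(\frac{151 V + g}{-80} + \frac{g}{g}\right) = 2 + \left(\left(g + 151 V\right) \left(- \frac{1}{80}\right) + 1\right) = 2 - \left(-1 + \frac{g}{80} + \frac{151 V}{80}\right) = 3 - \frac{151 V}{80} - \frac{g}{80}$)
$\frac{291402}{84690 - 180865} - E{\left(625,-456 \right)} = \frac{291402}{84690 - 180865} - \left(3 - - \frac{8607}{10} - \frac{125}{16}\right) = \frac{291402}{-96175} - \left(3 + \frac{8607}{10} - \frac{125}{16}\right) = 291402 \left(- \frac{1}{96175}\right) - \frac{68471}{80} = - \frac{291402}{96175} - \frac{68471}{80} = - \frac{1321702117}{1538800}$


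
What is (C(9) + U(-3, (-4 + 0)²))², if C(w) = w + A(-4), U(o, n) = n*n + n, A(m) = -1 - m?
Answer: 80656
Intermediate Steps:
U(o, n) = n + n² (U(o, n) = n² + n = n + n²)
C(w) = 3 + w (C(w) = w + (-1 - 1*(-4)) = w + (-1 + 4) = w + 3 = 3 + w)
(C(9) + U(-3, (-4 + 0)²))² = ((3 + 9) + (-4 + 0)²*(1 + (-4 + 0)²))² = (12 + (-4)²*(1 + (-4)²))² = (12 + 16*(1 + 16))² = (12 + 16*17)² = (12 + 272)² = 284² = 80656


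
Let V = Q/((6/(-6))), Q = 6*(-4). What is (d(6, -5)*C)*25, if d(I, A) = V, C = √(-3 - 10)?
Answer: 600*I*√13 ≈ 2163.3*I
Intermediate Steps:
C = I*√13 (C = √(-13) = I*√13 ≈ 3.6056*I)
Q = -24
V = 24 (V = -24/(6/(-6)) = -24/(6*(-⅙)) = -24/(-1) = -24*(-1) = 24)
d(I, A) = 24
(d(6, -5)*C)*25 = (24*(I*√13))*25 = (24*I*√13)*25 = 600*I*√13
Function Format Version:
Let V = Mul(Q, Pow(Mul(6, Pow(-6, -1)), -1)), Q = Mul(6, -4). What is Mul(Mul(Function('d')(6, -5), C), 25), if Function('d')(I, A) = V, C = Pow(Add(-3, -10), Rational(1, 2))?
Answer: Mul(600, I, Pow(13, Rational(1, 2))) ≈ Mul(2163.3, I)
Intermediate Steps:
C = Mul(I, Pow(13, Rational(1, 2))) (C = Pow(-13, Rational(1, 2)) = Mul(I, Pow(13, Rational(1, 2))) ≈ Mul(3.6056, I))
Q = -24
V = 24 (V = Mul(-24, Pow(Mul(6, Pow(-6, -1)), -1)) = Mul(-24, Pow(Mul(6, Rational(-1, 6)), -1)) = Mul(-24, Pow(-1, -1)) = Mul(-24, -1) = 24)
Function('d')(I, A) = 24
Mul(Mul(Function('d')(6, -5), C), 25) = Mul(Mul(24, Mul(I, Pow(13, Rational(1, 2)))), 25) = Mul(Mul(24, I, Pow(13, Rational(1, 2))), 25) = Mul(600, I, Pow(13, Rational(1, 2)))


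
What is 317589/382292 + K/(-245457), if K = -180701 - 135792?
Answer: 198947185129/93836247444 ≈ 2.1202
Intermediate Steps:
K = -316493
317589/382292 + K/(-245457) = 317589/382292 - 316493/(-245457) = 317589*(1/382292) - 316493*(-1/245457) = 317589/382292 + 316493/245457 = 198947185129/93836247444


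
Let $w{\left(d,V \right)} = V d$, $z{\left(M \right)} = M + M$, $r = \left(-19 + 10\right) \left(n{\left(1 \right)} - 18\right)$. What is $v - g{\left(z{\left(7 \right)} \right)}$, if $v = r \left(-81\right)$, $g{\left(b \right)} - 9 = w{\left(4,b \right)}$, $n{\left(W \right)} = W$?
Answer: $-12458$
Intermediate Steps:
$r = 153$ ($r = \left(-19 + 10\right) \left(1 - 18\right) = \left(-9\right) \left(-17\right) = 153$)
$z{\left(M \right)} = 2 M$
$g{\left(b \right)} = 9 + 4 b$ ($g{\left(b \right)} = 9 + b 4 = 9 + 4 b$)
$v = -12393$ ($v = 153 \left(-81\right) = -12393$)
$v - g{\left(z{\left(7 \right)} \right)} = -12393 - \left(9 + 4 \cdot 2 \cdot 7\right) = -12393 - \left(9 + 4 \cdot 14\right) = -12393 - \left(9 + 56\right) = -12393 - 65 = -12458$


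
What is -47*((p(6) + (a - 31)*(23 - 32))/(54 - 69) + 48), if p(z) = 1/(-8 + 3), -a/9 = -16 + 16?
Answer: -103682/75 ≈ -1382.4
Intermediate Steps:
a = 0 (a = -9*(-16 + 16) = -9*0 = 0)
p(z) = -1/5 (p(z) = 1/(-5) = -1/5)
-47*((p(6) + (a - 31)*(23 - 32))/(54 - 69) + 48) = -47*((-1/5 + (0 - 31)*(23 - 32))/(54 - 69) + 48) = -47*((-1/5 - 31*(-9))/(-15) + 48) = -47*((-1/5 + 279)*(-1/15) + 48) = -47*((1394/5)*(-1/15) + 48) = -47*(-1394/75 + 48) = -47*2206/75 = -103682/75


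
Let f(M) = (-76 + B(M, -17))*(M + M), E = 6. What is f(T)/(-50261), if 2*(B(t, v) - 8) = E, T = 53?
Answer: 6890/50261 ≈ 0.13708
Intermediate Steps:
B(t, v) = 11 (B(t, v) = 8 + (½)*6 = 8 + 3 = 11)
f(M) = -130*M (f(M) = (-76 + 11)*(M + M) = -130*M)
f(T)/(-50261) = -130*53/(-50261) = -6890*(-1/50261) = 6890/50261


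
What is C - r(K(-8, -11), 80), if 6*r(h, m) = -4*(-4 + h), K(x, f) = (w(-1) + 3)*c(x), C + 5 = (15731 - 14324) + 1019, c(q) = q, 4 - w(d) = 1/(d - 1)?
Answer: 7135/3 ≈ 2378.3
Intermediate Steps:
w(d) = 4 - 1/(-1 + d) (w(d) = 4 - 1/(d - 1) = 4 - 1/(-1 + d))
C = 2421 (C = -5 + ((15731 - 14324) + 1019) = -5 + (1407 + 1019) = -5 + 2426 = 2421)
K(x, f) = 15*x/2 (K(x, f) = ((-5 + 4*(-1))/(-1 - 1) + 3)*x = ((-5 - 4)/(-2) + 3)*x = (-½*(-9) + 3)*x = (9/2 + 3)*x = 15*x/2)
r(h, m) = 8/3 - 2*h/3 (r(h, m) = (-4*(-4 + h))/6 = (16 - 4*h)/6 = 8/3 - 2*h/3)
C - r(K(-8, -11), 80) = 2421 - (8/3 - 5*(-8)) = 2421 - (8/3 - ⅔*(-60)) = 2421 - (8/3 + 40) = 2421 - 1*128/3 = 2421 - 128/3 = 7135/3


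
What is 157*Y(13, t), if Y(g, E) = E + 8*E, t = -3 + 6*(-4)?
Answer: -38151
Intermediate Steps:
t = -27 (t = -3 - 24 = -27)
Y(g, E) = 9*E
157*Y(13, t) = 157*(9*(-27)) = 157*(-243) = -38151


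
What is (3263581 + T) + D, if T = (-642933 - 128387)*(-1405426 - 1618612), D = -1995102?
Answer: 2332502258639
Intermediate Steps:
T = 2332500990160 (T = -771320*(-3024038) = 2332500990160)
(3263581 + T) + D = (3263581 + 2332500990160) - 1995102 = 2332504253741 - 1995102 = 2332502258639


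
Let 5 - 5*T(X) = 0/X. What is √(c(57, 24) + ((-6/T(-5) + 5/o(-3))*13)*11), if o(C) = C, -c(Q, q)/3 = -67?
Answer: I*√8058/3 ≈ 29.922*I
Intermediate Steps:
c(Q, q) = 201 (c(Q, q) = -3*(-67) = 201)
T(X) = 1 (T(X) = 1 - 0/X = 1 - ⅕*0 = 1 + 0 = 1)
√(c(57, 24) + ((-6/T(-5) + 5/o(-3))*13)*11) = √(201 + ((-6/1 + 5/(-3))*13)*11) = √(201 + ((-6*1 + 5*(-⅓))*13)*11) = √(201 + ((-6 - 5/3)*13)*11) = √(201 - 23/3*13*11) = √(201 - 299/3*11) = √(201 - 3289/3) = √(-2686/3) = I*√8058/3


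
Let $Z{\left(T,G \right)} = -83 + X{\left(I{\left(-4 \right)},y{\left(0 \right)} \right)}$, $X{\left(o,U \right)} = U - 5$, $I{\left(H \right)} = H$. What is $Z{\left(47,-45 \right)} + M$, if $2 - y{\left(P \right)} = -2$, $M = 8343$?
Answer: $8259$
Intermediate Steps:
$y{\left(P \right)} = 4$ ($y{\left(P \right)} = 2 - -2 = 2 + 2 = 4$)
$X{\left(o,U \right)} = -5 + U$
$Z{\left(T,G \right)} = -84$ ($Z{\left(T,G \right)} = -83 + \left(-5 + 4\right) = -83 - 1 = -84$)
$Z{\left(47,-45 \right)} + M = -84 + 8343 = 8259$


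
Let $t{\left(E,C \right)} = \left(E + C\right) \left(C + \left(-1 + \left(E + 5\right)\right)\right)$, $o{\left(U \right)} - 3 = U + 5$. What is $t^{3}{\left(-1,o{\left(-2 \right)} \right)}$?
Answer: $91125$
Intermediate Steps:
$o{\left(U \right)} = 8 + U$ ($o{\left(U \right)} = 3 + \left(U + 5\right) = 3 + \left(5 + U\right) = 8 + U$)
$t{\left(E,C \right)} = \left(C + E\right) \left(4 + C + E\right)$ ($t{\left(E,C \right)} = \left(C + E\right) \left(C + \left(-1 + \left(5 + E\right)\right)\right) = \left(C + E\right) \left(C + \left(4 + E\right)\right) = \left(C + E\right) \left(4 + C + E\right)$)
$t^{3}{\left(-1,o{\left(-2 \right)} \right)} = \left(\left(8 - 2\right)^{2} + \left(-1\right)^{2} + 4 \left(8 - 2\right) + 4 \left(-1\right) + 2 \left(8 - 2\right) \left(-1\right)\right)^{3} = \left(6^{2} + 1 + 4 \cdot 6 - 4 + 2 \cdot 6 \left(-1\right)\right)^{3} = \left(36 + 1 + 24 - 4 - 12\right)^{3} = 45^{3} = 91125$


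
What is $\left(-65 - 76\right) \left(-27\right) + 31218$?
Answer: $35025$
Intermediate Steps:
$\left(-65 - 76\right) \left(-27\right) + 31218 = \left(-141\right) \left(-27\right) + 31218 = 3807 + 31218 = 35025$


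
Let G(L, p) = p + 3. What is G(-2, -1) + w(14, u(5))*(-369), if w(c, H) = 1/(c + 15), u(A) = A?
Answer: -311/29 ≈ -10.724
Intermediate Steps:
w(c, H) = 1/(15 + c)
G(L, p) = 3 + p
G(-2, -1) + w(14, u(5))*(-369) = (3 - 1) - 369/(15 + 14) = 2 - 369/29 = -311/29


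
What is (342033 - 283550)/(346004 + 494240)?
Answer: 58483/840244 ≈ 0.069602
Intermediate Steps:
(342033 - 283550)/(346004 + 494240) = 58483/840244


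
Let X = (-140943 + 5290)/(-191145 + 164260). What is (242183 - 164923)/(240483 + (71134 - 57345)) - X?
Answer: -8103906129/1709025680 ≈ -4.7418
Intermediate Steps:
X = 135653/26885 (X = -135653/(-26885) = -135653*(-1/26885) = 135653/26885 ≈ 5.0457)
(242183 - 164923)/(240483 + (71134 - 57345)) - X = (242183 - 164923)/(240483 + (71134 - 57345)) - 1*135653/26885 = 77260/(240483 + 13789) - 135653/26885 = 77260/254272 - 135653/26885 = 77260*(1/254272) - 135653/26885 = 19315/63568 - 135653/26885 = -8103906129/1709025680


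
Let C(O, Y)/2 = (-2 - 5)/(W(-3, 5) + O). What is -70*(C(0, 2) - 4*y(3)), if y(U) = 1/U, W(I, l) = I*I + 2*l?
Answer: 8260/57 ≈ 144.91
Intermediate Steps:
W(I, l) = I² + 2*l
C(O, Y) = -14/(19 + O) (C(O, Y) = 2*((-2 - 5)/(((-3)² + 2*5) + O)) = 2*(-7/((9 + 10) + O)) = 2*(-7/(19 + O)) = -14/(19 + O))
y(U) = 1/U
-70*(C(0, 2) - 4*y(3)) = -70*(-14/(19 + 0) - 4/3) = -70*(-14/19 - 4*⅓) = -70*(-14*1/19 - 4/3) = -70*(-14/19 - 4/3) = -70*(-118/57) = 8260/57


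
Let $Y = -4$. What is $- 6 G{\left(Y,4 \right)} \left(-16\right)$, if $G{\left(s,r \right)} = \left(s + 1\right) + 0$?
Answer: $-288$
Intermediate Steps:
$G{\left(s,r \right)} = 1 + s$ ($G{\left(s,r \right)} = \left(1 + s\right) + 0 = 1 + s$)
$- 6 G{\left(Y,4 \right)} \left(-16\right) = - 6 \left(1 - 4\right) \left(-16\right) = \left(-6\right) \left(-3\right) \left(-16\right) = 18 \left(-16\right) = -288$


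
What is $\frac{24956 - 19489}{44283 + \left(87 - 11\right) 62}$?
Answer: $\frac{5467}{48995} \approx 0.11158$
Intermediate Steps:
$\frac{24956 - 19489}{44283 + \left(87 - 11\right) 62} = \frac{5467}{44283 + 76 \cdot 62} = \frac{5467}{44283 + 4712} = \frac{5467}{48995}$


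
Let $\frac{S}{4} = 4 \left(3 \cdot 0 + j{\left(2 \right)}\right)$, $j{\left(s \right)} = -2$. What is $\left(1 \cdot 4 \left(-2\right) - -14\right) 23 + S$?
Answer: $106$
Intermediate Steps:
$S = -32$ ($S = 4 \cdot 4 \left(3 \cdot 0 - 2\right) = 4 \cdot 4 \left(0 - 2\right) = 4 \cdot 4 \left(-2\right) = 4 \left(-8\right) = -32$)
$\left(1 \cdot 4 \left(-2\right) - -14\right) 23 + S = \left(1 \cdot 4 \left(-2\right) - -14\right) 23 - 32 = \left(4 \left(-2\right) + 14\right) 23 - 32 = \left(-8 + 14\right) 23 - 32 = 6 \cdot 23 - 32 = 138 - 32 = 106$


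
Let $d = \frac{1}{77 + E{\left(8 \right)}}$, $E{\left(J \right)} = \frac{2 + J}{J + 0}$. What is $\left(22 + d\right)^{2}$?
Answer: $\frac{47472100}{97969} \approx 484.56$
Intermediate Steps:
$E{\left(J \right)} = \frac{2 + J}{J}$
$d = \frac{4}{313}$ ($d = \frac{1}{77 + \frac{2 + 8}{8}} = \frac{1}{77 + \frac{1}{8} \cdot 10} = \frac{1}{77 + \frac{5}{4}} = \frac{1}{\frac{313}{4}} = \frac{4}{313} \approx 0.01278$)
$\left(22 + d\right)^{2} = \left(22 + \frac{4}{313}\right)^{2} = \left(\frac{6890}{313}\right)^{2} = \frac{47472100}{97969}$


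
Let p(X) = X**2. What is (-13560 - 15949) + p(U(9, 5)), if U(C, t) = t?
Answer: -29484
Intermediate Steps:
(-13560 - 15949) + p(U(9, 5)) = (-13560 - 15949) + 5**2 = -29509 + 25 = -29484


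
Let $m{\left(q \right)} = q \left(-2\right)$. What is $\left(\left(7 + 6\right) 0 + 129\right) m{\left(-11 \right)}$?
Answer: $2838$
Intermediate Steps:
$m{\left(q \right)} = - 2 q$
$\left(\left(7 + 6\right) 0 + 129\right) m{\left(-11 \right)} = \left(\left(7 + 6\right) 0 + 129\right) \left(\left(-2\right) \left(-11\right)\right) = \left(13 \cdot 0 + 129\right) 22 = \left(0 + 129\right) 22 = 129 \cdot 22 = 2838$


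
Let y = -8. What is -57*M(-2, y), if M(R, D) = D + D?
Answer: 912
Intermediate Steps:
M(R, D) = 2*D
-57*M(-2, y) = -114*(-8) = -57*(-16) = 912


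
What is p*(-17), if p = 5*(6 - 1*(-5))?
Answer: -935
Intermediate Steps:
p = 55 (p = 5*(6 + 5) = 5*11 = 55)
p*(-17) = 55*(-17) = -935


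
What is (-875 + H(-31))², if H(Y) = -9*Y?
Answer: 355216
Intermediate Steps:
(-875 + H(-31))² = (-875 - 9*(-31))² = (-875 + 279)² = (-596)² = 355216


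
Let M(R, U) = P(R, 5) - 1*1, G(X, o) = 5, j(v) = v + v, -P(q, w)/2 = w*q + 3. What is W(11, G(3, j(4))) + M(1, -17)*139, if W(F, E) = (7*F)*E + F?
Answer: -1967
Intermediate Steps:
P(q, w) = -6 - 2*q*w (P(q, w) = -2*(w*q + 3) = -2*(q*w + 3) = -2*(3 + q*w) = -6 - 2*q*w)
j(v) = 2*v
M(R, U) = -7 - 10*R (M(R, U) = (-6 - 2*R*5) - 1*1 = (-6 - 10*R) - 1 = -7 - 10*R)
W(F, E) = F + 7*E*F (W(F, E) = 7*E*F + F = F + 7*E*F)
W(11, G(3, j(4))) + M(1, -17)*139 = 11*(1 + 7*5) + (-7 - 10*1)*139 = 11*(1 + 35) + (-7 - 10)*139 = 11*36 - 17*139 = 396 - 2363 = -1967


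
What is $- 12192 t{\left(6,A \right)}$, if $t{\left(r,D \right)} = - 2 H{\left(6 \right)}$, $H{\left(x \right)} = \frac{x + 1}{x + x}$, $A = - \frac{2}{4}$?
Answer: $14224$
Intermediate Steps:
$A = - \frac{1}{2}$ ($A = \left(-2\right) \frac{1}{4} = - \frac{1}{2} \approx -0.5$)
$H{\left(x \right)} = \frac{1 + x}{2 x}$
$t{\left(r,D \right)} = - \frac{7}{6}$ ($t{\left(r,D \right)} = - 2 \frac{1 + 6}{2 \cdot 6} = - 2 \cdot \frac{1}{2} \cdot \frac{1}{6} \cdot 7 = \left(-2\right) \frac{7}{12} = - \frac{7}{6}$)
$- 12192 t{\left(6,A \right)} = \left(-12192\right) \left(- \frac{7}{6}\right) = 14224$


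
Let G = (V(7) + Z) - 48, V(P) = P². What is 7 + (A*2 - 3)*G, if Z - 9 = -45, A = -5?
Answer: 462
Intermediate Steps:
Z = -36 (Z = 9 - 45 = -36)
G = -35 (G = (7² - 36) - 48 = (49 - 36) - 48 = 13 - 48 = -35)
7 + (A*2 - 3)*G = 7 + (-5*2 - 3)*(-35) = 7 + (-10 - 3)*(-35) = 7 - 13*(-35) = 7 + 455 = 462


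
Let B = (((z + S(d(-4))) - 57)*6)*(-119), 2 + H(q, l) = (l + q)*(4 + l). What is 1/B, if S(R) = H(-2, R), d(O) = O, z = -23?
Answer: 1/58548 ≈ 1.7080e-5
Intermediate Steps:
H(q, l) = -2 + (4 + l)*(l + q) (H(q, l) = -2 + (l + q)*(4 + l) = -2 + (4 + l)*(l + q))
S(R) = -10 + R² + 2*R (S(R) = -2 + R² + 4*R + 4*(-2) + R*(-2) = -2 + R² + 4*R - 8 - 2*R = -10 + R² + 2*R)
B = 58548 (B = (((-23 + (-10 + (-4)² + 2*(-4))) - 57)*6)*(-119) = (((-23 + (-10 + 16 - 8)) - 57)*6)*(-119) = (((-23 - 2) - 57)*6)*(-119) = ((-25 - 57)*6)*(-119) = -82*6*(-119) = -492*(-119) = 58548)
1/B = 1/58548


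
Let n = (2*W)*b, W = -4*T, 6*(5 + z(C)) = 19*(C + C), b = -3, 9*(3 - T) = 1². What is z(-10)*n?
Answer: -42640/9 ≈ -4737.8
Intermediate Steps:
T = 26/9 (T = 3 - ⅑*1² = 3 - ⅑*1 = 3 - ⅑ = 26/9 ≈ 2.8889)
z(C) = -5 + 19*C/3 (z(C) = -5 + (19*(C + C))/6 = -5 + (19*(2*C))/6 = -5 + (38*C)/6 = -5 + 19*C/3)
W = -104/9 (W = -4*26/9 = -104/9 ≈ -11.556)
n = 208/3 (n = (2*(-104/9))*(-3) = -208/9*(-3) = 208/3 ≈ 69.333)
z(-10)*n = (-5 + (19/3)*(-10))*(208/3) = (-5 - 190/3)*(208/3) = -205/3*208/3 = -42640/9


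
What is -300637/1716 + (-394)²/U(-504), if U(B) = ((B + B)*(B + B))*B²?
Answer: -1616528356658569/9226950340608 ≈ -175.20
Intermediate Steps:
U(B) = 4*B⁴ (U(B) = ((2*B)*(2*B))*B² = (4*B²)*B² = 4*B⁴)
-300637/1716 + (-394)²/U(-504) = -300637/1716 + (-394)²/((4*(-504)⁴)) = -300637*1/1716 + 155236/((4*64524128256)) = -300637/1716 + 155236/258096513024 = -300637/1716 + 155236*(1/258096513024) = -300637/1716 + 38809/64524128256 = -1616528356658569/9226950340608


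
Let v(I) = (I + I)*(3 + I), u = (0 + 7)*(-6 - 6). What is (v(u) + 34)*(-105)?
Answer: -1432410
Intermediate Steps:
u = -84 (u = 7*(-12) = -84)
v(I) = 2*I*(3 + I) (v(I) = (2*I)*(3 + I) = 2*I*(3 + I))
(v(u) + 34)*(-105) = (2*(-84)*(3 - 84) + 34)*(-105) = (2*(-84)*(-81) + 34)*(-105) = (13608 + 34)*(-105) = 13642*(-105) = -1432410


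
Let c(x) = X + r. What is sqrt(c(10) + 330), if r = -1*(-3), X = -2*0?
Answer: 3*sqrt(37) ≈ 18.248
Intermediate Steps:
X = 0
r = 3
c(x) = 3 (c(x) = 0 + 3 = 3)
sqrt(c(10) + 330) = sqrt(3 + 330) = sqrt(333) = 3*sqrt(37)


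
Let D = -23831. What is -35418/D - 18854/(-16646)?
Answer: 519438851/198345413 ≈ 2.6189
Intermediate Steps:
-35418/D - 18854/(-16646) = -35418/(-23831) - 18854/(-16646) = -35418*(-1/23831) - 18854*(-1/16646) = 35418/23831 + 9427/8323 = 519438851/198345413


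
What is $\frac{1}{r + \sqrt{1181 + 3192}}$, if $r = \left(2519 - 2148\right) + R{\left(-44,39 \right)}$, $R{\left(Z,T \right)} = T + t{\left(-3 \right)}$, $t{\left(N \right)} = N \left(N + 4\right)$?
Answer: $\frac{407}{161276} - \frac{\sqrt{4373}}{161276} \approx 0.0021136$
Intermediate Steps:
$t{\left(N \right)} = N \left(4 + N\right)$
$R{\left(Z,T \right)} = -3 + T$ ($R{\left(Z,T \right)} = T - 3 \left(4 - 3\right) = T - 3 = -3 + T$)
$r = 407$ ($r = \left(2519 - 2148\right) + \left(-3 + 39\right) = 371 + 36 = 407$)
$\frac{1}{r + \sqrt{1181 + 3192}} = \frac{1}{407 + \sqrt{1181 + 3192}} = \frac{1}{407 + \sqrt{4373}}$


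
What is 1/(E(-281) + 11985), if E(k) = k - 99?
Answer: 1/11605 ≈ 8.6170e-5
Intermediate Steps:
E(k) = -99 + k
1/(E(-281) + 11985) = 1/((-99 - 281) + 11985) = 1/(-380 + 11985) = 1/11605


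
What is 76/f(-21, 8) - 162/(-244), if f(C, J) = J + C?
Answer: -8219/1586 ≈ -5.1822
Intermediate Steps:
f(C, J) = C + J
76/f(-21, 8) - 162/(-244) = 76/(-21 + 8) - 162/(-244) = 76/(-13) - 162*(-1/244) = 76*(-1/13) + 81/122 = -76/13 + 81/122 = -8219/1586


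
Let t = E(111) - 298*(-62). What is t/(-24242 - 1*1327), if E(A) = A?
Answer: -18587/25569 ≈ -0.72693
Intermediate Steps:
t = 18587 (t = 111 - 298*(-62) = 111 - 1*(-18476) = 111 + 18476 = 18587)
t/(-24242 - 1*1327) = 18587/(-24242 - 1*1327) = 18587/(-24242 - 1327) = 18587/(-25569) = 18587*(-1/25569) = -18587/25569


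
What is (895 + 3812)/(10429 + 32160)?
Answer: 4707/42589 ≈ 0.11052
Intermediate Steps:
(895 + 3812)/(10429 + 32160) = 4707/42589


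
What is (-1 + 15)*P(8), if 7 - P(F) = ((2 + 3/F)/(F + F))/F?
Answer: 50043/512 ≈ 97.740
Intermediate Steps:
P(F) = 7 - (2 + 3/F)/(2*F²) (P(F) = 7 - (2 + 3/F)/(F + F)/F = 7 - (2 + 3/F)/((2*F))/F = 7 - (2 + 3/F)*(1/(2*F))/F = 7 - (2 + 3/F)/(2*F)/F = 7 - (2 + 3/F)/(2*F²))
(-1 + 15)*P(8) = (-1 + 15)*((-3/2 - 1*8 + 7*8³)/8³) = 14*((-3/2 - 8 + 7*512)/512) = 14*((-3/2 - 8 + 3584)/512) = 14*((1/512)*(7149/2)) = 14*(7149/1024) = 50043/512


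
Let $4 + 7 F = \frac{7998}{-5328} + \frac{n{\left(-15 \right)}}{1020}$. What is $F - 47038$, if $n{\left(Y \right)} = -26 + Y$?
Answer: $- \frac{24853415939}{528360} \approx -47039.0$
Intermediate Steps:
$F = - \frac{418259}{528360}$ ($F = - \frac{4}{7} + \frac{\frac{7998}{-5328} + \frac{-26 - 15}{1020}}{7} = - \frac{4}{7} + \frac{7998 \left(- \frac{1}{5328}\right) - \frac{41}{1020}}{7} = - \frac{4}{7} + \frac{- \frac{1333}{888} - \frac{41}{1020}}{7} = - \frac{4}{7} + \frac{1}{7} \left(- \frac{116339}{75480}\right) = - \frac{4}{7} - \frac{116339}{528360} = - \frac{418259}{528360} \approx -0.79162$)
$F - 47038 = - \frac{418259}{528360} - 47038 = - \frac{24853415939}{528360}$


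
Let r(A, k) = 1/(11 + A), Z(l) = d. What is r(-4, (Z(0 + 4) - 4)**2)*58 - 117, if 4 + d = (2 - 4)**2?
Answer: -761/7 ≈ -108.71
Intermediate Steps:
d = 0 (d = -4 + (2 - 4)**2 = -4 + (-2)**2 = -4 + 4 = 0)
Z(l) = 0
r(-4, (Z(0 + 4) - 4)**2)*58 - 117 = 58/(11 - 4) - 117 = 58/7 - 117 = -761/7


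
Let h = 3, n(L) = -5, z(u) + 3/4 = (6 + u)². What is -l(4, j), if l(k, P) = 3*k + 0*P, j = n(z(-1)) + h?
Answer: -12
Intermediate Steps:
z(u) = -¾ + (6 + u)²
j = -2 (j = -5 + 3 = -2)
l(k, P) = 3*k (l(k, P) = 3*k + 0 = 3*k)
-l(4, j) = -3*4 = -1*12 = -12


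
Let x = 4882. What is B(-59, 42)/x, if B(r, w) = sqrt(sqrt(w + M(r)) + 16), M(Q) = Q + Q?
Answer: sqrt(16 + 2*I*sqrt(19))/4882 ≈ 0.00084729 + 0.00021585*I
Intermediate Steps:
M(Q) = 2*Q
B(r, w) = sqrt(16 + sqrt(w + 2*r)) (B(r, w) = sqrt(sqrt(w + 2*r) + 16) = sqrt(16 + sqrt(w + 2*r)))
B(-59, 42)/x = sqrt(16 + sqrt(42 + 2*(-59)))/4882 = sqrt(16 + sqrt(42 - 118))*(1/4882) = sqrt(16 + sqrt(-76))*(1/4882) = sqrt(16 + 2*I*sqrt(19))*(1/4882) = sqrt(16 + 2*I*sqrt(19))/4882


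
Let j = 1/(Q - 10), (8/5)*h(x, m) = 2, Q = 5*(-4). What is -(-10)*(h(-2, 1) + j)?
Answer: 73/6 ≈ 12.167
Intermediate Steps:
Q = -20
h(x, m) = 5/4 (h(x, m) = (5/8)*2 = 5/4)
j = -1/30 (j = 1/(-20 - 10) = 1/(-30) = -1/30 ≈ -0.033333)
-(-10)*(h(-2, 1) + j) = -(-10)*(5/4 - 1/30) = -(-10)*73/60 = -1*(-73/6) = 73/6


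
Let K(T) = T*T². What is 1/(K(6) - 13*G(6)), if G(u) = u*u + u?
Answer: -1/330 ≈ -0.0030303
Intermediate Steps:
K(T) = T³
G(u) = u + u² (G(u) = u² + u = u + u²)
1/(K(6) - 13*G(6)) = 1/(6³ - 78*(1 + 6)) = 1/(216 - 78*7) = 1/(216 - 13*42) = 1/(216 - 546) = 1/(-330) = -1/330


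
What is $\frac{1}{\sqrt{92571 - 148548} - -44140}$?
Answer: $\frac{44140}{1948395577} - \frac{i \sqrt{55977}}{1948395577} \approx 2.2655 \cdot 10^{-5} - 1.2143 \cdot 10^{-7} i$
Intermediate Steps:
$\frac{1}{\sqrt{92571 - 148548} - -44140} = \frac{1}{\sqrt{-55977} + 44140} = \frac{1}{i \sqrt{55977} + 44140} = \frac{1}{44140 + i \sqrt{55977}}$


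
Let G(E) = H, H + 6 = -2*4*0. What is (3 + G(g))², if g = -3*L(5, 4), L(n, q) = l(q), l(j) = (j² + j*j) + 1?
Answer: 9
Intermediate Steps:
l(j) = 1 + 2*j² (l(j) = (j² + j²) + 1 = 2*j² + 1 = 1 + 2*j²)
L(n, q) = 1 + 2*q²
g = -99 (g = -3*(1 + 2*4²) = -3*(1 + 2*16) = -3*(1 + 32) = -3*33 = -99)
H = -6 (H = -6 - 2*4*0 = -6 - 8*0 = -6 + 0 = -6)
G(E) = -6
(3 + G(g))² = (3 - 6)² = (-3)² = 9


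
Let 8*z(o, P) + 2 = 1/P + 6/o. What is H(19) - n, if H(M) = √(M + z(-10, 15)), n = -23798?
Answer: 23798 + √16815/30 ≈ 23802.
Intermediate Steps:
z(o, P) = -¼ + 1/(8*P) + 3/(4*o) (z(o, P) = -¼ + (1/P + 6/o)/8 = -¼ + (1/(8*P) + 3/(4*o)) = -¼ + 1/(8*P) + 3/(4*o))
H(M) = √(-19/60 + M) (H(M) = √(M + (-¼ + (⅛)/15 + (¾)/(-10))) = √(M + (-¼ + (⅛)*(1/15) + (¾)*(-⅒))) = √(M + (-¼ + 1/120 - 3/40)) = √(M - 19/60) = √(-19/60 + M))
H(19) - n = √(-285 + 900*19)/30 - 1*(-23798) = √(-285 + 17100)/30 + 23798 = √16815/30 + 23798 = 23798 + √16815/30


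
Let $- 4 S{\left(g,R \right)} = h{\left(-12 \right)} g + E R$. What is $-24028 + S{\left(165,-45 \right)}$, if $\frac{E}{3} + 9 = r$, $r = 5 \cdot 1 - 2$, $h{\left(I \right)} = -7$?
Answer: $- \frac{95767}{4} \approx -23942.0$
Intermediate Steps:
$r = 3$ ($r = 5 - 2 = 3$)
$E = -18$ ($E = -27 + 3 \cdot 3 = -27 + 9 = -18$)
$S{\left(g,R \right)} = \frac{7 g}{4} + \frac{9 R}{2}$ ($S{\left(g,R \right)} = - \frac{- 7 g - 18 R}{4} = - \frac{- 18 R - 7 g}{4} = \frac{7 g}{4} + \frac{9 R}{2}$)
$-24028 + S{\left(165,-45 \right)} = -24028 + \left(\frac{7}{4} \cdot 165 + \frac{9}{2} \left(-45\right)\right) = -24028 + \left(\frac{1155}{4} - \frac{405}{2}\right) = -24028 + \frac{345}{4} = - \frac{95767}{4}$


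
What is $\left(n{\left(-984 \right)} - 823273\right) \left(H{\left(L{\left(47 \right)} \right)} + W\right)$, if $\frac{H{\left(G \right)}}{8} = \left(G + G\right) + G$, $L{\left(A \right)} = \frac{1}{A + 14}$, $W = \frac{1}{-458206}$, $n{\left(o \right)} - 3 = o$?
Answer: $- \frac{4532112400141}{13975283} \approx -3.243 \cdot 10^{5}$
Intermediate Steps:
$n{\left(o \right)} = 3 + o$
$W = - \frac{1}{458206} \approx -2.1824 \cdot 10^{-6}$
$L{\left(A \right)} = \frac{1}{14 + A}$
$H{\left(G \right)} = 24 G$ ($H{\left(G \right)} = 8 \left(\left(G + G\right) + G\right) = 8 \left(2 G + G\right) = 8 \cdot 3 G = 24 G$)
$\left(n{\left(-984 \right)} - 823273\right) \left(H{\left(L{\left(47 \right)} \right)} + W\right) = \left(\left(3 - 984\right) - 823273\right) \left(\frac{24}{14 + 47} - \frac{1}{458206}\right) = \left(-981 - 823273\right) \left(\frac{24}{61} - \frac{1}{458206}\right) = - 824254 \left(24 \cdot \frac{1}{61} - \frac{1}{458206}\right) = - 824254 \left(\frac{24}{61} - \frac{1}{458206}\right) = \left(-824254\right) \frac{10996883}{27950566} = - \frac{4532112400141}{13975283}$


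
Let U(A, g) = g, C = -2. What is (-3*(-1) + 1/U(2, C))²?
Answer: 25/4 ≈ 6.2500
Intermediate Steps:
(-3*(-1) + 1/U(2, C))² = (-3*(-1) + 1/(-2))² = (3 - ½)² = (5/2)² = 25/4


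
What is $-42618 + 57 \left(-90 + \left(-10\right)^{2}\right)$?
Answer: $-42048$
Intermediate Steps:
$-42618 + 57 \left(-90 + \left(-10\right)^{2}\right) = -42618 + 57 \left(-90 + 100\right) = -42618 + 57 \cdot 10 = -42618 + 570 = -42048$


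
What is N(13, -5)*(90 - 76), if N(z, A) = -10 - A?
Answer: -70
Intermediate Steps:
N(13, -5)*(90 - 76) = (-10 - 1*(-5))*(90 - 76) = (-10 + 5)*14 = -5*14 = -70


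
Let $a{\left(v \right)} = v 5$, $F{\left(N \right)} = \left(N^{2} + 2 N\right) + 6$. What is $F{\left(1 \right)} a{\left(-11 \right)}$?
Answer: $-495$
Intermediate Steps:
$F{\left(N \right)} = 6 + N^{2} + 2 N$
$a{\left(v \right)} = 5 v$
$F{\left(1 \right)} a{\left(-11 \right)} = \left(6 + 1^{2} + 2 \cdot 1\right) 5 \left(-11\right) = \left(6 + 1 + 2\right) \left(-55\right) = 9 \left(-55\right) = -495$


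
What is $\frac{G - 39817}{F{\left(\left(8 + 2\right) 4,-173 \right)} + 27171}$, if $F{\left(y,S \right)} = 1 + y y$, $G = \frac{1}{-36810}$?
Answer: $- \frac{1465663771}{1059097320} \approx -1.3839$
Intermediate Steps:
$G = - \frac{1}{36810} \approx -2.7167 \cdot 10^{-5}$
$F{\left(y,S \right)} = 1 + y^{2}$
$\frac{G - 39817}{F{\left(\left(8 + 2\right) 4,-173 \right)} + 27171} = \frac{- \frac{1}{36810} - 39817}{\left(1 + \left(\left(8 + 2\right) 4\right)^{2}\right) + 27171} = - \frac{1465663771}{36810 \left(\left(1 + \left(10 \cdot 4\right)^{2}\right) + 27171\right)} = - \frac{1465663771}{36810 \left(\left(1 + 40^{2}\right) + 27171\right)} = - \frac{1465663771}{36810 \left(\left(1 + 1600\right) + 27171\right)} = - \frac{1465663771}{36810 \left(1601 + 27171\right)} = - \frac{1465663771}{36810 \cdot 28772} = \left(- \frac{1465663771}{36810}\right) \frac{1}{28772} = - \frac{1465663771}{1059097320}$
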